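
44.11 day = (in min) 6.352e+04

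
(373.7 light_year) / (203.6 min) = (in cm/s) 2.894e+16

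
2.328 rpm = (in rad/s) 0.2438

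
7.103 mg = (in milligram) 7.103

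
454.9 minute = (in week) 0.04513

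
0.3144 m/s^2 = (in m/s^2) 0.3144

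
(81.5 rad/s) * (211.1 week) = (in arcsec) 2.146e+15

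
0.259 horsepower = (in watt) 193.1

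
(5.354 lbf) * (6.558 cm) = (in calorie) 0.3733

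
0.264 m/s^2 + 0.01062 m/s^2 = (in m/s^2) 0.2746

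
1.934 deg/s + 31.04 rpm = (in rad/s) 3.284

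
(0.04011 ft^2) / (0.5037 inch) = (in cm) 29.13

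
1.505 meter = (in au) 1.006e-11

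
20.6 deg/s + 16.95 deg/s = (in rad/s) 0.6554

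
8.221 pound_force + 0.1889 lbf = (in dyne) 3.741e+06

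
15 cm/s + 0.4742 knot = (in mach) 0.001157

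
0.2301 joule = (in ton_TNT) 5.5e-11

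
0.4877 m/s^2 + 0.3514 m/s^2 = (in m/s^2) 0.8391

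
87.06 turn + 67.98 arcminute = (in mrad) 5.47e+05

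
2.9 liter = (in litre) 2.9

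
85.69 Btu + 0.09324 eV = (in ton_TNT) 2.161e-05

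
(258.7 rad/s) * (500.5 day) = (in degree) 6.41e+11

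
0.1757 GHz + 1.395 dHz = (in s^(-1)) 1.757e+08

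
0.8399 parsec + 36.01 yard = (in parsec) 0.8399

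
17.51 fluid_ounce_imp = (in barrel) 0.003129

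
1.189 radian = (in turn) 0.1892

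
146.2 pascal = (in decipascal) 1462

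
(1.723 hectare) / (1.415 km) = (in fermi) 1.218e+16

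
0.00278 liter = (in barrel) 1.749e-05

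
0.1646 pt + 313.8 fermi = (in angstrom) 5.807e+05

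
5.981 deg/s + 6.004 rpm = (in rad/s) 0.7331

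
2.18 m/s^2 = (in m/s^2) 2.18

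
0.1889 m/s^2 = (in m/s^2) 0.1889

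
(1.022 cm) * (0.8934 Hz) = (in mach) 2.682e-05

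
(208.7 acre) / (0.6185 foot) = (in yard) 4.899e+06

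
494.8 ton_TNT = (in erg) 2.07e+19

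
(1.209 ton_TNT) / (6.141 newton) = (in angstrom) 8.237e+18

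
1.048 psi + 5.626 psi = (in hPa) 460.2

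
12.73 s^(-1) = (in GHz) 1.273e-08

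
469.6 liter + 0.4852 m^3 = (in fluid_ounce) 3.229e+04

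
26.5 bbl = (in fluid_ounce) 1.425e+05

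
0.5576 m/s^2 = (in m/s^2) 0.5576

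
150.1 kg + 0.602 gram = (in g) 1.501e+05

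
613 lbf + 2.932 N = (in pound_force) 613.7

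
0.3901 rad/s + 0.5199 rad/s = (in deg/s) 52.14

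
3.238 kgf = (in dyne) 3.175e+06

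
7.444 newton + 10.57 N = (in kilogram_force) 1.837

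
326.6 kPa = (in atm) 3.223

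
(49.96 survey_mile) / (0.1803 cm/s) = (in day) 516.1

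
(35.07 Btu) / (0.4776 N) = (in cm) 7.747e+06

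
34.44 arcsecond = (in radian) 0.000167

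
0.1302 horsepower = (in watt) 97.09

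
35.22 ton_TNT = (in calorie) 3.522e+10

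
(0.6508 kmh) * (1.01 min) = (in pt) 3.105e+04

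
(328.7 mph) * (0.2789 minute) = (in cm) 2.459e+05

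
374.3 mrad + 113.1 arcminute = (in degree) 23.33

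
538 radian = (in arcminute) 1.85e+06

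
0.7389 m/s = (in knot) 1.436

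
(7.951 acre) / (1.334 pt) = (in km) 6.837e+04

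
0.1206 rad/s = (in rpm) 1.152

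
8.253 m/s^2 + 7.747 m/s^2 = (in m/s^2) 16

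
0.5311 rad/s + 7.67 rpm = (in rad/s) 1.334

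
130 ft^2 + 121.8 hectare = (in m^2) 1.218e+06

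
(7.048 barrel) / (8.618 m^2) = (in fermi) 1.3e+14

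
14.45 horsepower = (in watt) 1.078e+04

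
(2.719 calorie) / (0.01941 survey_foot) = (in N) 1923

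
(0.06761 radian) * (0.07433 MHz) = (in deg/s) 2.879e+05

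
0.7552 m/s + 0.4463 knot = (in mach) 0.002892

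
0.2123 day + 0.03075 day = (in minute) 350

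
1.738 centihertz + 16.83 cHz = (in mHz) 185.7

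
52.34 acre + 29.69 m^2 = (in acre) 52.35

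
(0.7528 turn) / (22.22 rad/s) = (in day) 2.464e-06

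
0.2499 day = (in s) 2.159e+04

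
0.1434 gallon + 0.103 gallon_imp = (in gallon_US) 0.2671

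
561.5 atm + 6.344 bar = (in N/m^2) 5.753e+07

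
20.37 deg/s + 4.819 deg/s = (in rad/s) 0.4396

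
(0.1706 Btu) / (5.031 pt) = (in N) 1.014e+05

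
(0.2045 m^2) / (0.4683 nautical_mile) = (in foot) 0.0007736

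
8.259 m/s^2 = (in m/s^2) 8.259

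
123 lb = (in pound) 123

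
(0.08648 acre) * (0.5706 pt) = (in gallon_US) 18.61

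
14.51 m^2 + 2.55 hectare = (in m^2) 2.551e+04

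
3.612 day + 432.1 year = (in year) 432.1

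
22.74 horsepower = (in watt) 1.696e+04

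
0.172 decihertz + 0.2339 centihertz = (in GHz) 1.954e-11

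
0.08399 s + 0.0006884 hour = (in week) 4.236e-06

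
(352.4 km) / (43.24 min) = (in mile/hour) 303.8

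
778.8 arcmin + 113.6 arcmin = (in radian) 0.2596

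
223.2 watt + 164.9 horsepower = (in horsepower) 165.2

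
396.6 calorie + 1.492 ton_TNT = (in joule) 6.243e+09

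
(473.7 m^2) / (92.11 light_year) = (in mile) 3.378e-19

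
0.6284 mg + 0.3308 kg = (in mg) 3.308e+05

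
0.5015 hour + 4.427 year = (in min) 2.327e+06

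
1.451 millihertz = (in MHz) 1.451e-09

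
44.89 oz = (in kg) 1.273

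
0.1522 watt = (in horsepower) 0.0002041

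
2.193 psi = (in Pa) 1.512e+04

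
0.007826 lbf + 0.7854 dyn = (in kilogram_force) 0.003551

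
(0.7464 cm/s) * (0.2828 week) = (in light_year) 1.349e-13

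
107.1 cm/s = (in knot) 2.082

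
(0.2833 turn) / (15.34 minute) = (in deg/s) 0.1108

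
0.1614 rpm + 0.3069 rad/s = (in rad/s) 0.3238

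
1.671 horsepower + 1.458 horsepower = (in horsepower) 3.129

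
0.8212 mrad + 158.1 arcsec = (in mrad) 1.588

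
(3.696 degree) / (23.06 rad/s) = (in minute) 4.662e-05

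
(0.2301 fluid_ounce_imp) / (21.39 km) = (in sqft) 3.29e-09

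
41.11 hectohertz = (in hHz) 41.11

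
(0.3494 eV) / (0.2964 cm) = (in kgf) 1.926e-18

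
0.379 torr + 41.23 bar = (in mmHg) 3.093e+04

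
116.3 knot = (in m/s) 59.83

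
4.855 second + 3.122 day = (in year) 0.008554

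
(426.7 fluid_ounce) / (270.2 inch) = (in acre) 4.543e-07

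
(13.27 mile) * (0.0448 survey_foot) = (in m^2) 291.6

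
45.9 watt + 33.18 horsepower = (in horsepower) 33.24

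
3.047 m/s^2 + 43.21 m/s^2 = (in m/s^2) 46.26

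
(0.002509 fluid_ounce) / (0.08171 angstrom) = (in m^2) 9081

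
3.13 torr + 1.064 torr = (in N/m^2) 559.2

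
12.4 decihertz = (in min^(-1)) 74.4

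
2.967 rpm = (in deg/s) 17.8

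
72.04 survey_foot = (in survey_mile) 0.01364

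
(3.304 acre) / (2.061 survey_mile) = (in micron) 4.031e+06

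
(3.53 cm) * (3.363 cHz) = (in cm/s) 0.1187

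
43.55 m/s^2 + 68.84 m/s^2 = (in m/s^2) 112.4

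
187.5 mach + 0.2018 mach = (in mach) 187.7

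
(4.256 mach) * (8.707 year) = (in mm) 3.979e+14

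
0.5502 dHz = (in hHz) 0.0005502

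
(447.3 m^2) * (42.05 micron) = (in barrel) 0.1183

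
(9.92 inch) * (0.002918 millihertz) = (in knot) 1.429e-06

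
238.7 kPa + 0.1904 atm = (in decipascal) 2.58e+06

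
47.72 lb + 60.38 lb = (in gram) 4.903e+04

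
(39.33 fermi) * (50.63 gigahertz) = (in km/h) 0.007169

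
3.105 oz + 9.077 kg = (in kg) 9.165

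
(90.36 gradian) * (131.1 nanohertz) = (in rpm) 1.777e-06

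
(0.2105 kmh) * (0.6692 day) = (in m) 3381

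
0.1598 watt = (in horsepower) 0.0002143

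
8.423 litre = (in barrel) 0.05298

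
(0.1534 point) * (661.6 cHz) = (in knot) 0.000696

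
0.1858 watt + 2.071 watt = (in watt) 2.257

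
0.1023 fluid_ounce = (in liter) 0.003025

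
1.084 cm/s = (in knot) 0.02107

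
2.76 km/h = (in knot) 1.49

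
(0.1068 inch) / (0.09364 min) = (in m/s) 0.0004828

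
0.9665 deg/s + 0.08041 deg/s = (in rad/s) 0.01827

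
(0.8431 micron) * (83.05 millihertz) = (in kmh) 2.521e-07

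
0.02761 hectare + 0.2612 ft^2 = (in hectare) 0.02761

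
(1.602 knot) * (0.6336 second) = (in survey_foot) 1.713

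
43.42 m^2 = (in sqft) 467.4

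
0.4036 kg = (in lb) 0.8898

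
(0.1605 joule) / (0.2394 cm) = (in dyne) 6.704e+06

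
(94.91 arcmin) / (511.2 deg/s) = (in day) 3.581e-08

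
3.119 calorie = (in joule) 13.05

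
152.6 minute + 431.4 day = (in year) 1.182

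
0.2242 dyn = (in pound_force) 5.04e-07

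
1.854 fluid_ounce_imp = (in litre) 0.05268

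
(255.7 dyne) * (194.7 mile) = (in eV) 5.001e+21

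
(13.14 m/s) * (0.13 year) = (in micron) 5.387e+13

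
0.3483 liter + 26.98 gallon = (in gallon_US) 27.07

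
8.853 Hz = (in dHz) 88.53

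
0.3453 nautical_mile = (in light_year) 6.759e-14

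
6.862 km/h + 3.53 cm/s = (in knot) 3.774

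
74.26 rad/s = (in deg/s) 4255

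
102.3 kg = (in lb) 225.5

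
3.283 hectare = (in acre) 8.112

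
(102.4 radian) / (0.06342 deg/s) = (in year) 0.002934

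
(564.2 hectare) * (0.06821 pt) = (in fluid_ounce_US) 4.591e+06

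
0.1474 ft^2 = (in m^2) 0.01369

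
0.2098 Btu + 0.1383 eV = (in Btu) 0.2098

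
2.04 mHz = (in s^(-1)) 0.00204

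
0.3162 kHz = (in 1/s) 316.2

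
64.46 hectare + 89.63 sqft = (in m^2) 6.446e+05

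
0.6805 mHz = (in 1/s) 0.0006805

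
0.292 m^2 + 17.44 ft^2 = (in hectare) 0.0001912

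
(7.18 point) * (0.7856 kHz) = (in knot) 3.868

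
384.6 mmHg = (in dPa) 5.128e+05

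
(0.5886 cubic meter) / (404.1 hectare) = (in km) 1.457e-10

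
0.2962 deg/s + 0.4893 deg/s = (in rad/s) 0.01371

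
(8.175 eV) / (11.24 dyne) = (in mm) 1.165e-11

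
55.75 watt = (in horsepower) 0.07476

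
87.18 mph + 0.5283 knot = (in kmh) 141.3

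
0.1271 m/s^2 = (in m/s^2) 0.1271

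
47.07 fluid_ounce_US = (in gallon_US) 0.3677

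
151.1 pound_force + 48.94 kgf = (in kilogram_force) 117.5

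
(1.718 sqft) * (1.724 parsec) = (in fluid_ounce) 2.871e+20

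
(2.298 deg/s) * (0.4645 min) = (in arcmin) 3843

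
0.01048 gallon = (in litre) 0.03967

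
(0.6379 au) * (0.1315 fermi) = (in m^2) 1.255e-05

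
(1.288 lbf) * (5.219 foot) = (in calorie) 2.178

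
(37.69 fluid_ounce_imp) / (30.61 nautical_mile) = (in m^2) 1.889e-08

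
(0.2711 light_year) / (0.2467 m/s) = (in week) 1.719e+10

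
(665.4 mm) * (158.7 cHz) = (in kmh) 3.802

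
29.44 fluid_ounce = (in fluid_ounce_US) 29.44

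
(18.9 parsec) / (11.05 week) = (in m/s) 8.726e+10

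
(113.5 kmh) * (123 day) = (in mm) 3.351e+11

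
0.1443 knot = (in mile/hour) 0.1661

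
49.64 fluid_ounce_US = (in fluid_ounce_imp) 51.67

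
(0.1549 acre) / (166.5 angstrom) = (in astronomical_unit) 0.2517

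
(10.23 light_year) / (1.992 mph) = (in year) 3.446e+09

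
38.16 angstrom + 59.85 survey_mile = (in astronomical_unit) 6.439e-07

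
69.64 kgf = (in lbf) 153.5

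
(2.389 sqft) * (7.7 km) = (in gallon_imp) 3.759e+05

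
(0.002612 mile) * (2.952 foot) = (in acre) 0.0009346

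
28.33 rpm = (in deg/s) 170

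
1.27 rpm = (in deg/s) 7.62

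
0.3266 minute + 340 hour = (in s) 1.224e+06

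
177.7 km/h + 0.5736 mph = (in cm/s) 4962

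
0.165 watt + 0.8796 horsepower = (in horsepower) 0.8798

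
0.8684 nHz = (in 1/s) 8.684e-10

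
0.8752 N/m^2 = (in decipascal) 8.752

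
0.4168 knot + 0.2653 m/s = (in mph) 1.073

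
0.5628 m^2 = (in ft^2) 6.058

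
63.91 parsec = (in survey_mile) 1.225e+15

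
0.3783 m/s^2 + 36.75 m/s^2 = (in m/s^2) 37.13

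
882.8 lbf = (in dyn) 3.927e+08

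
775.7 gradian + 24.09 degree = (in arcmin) 4.333e+04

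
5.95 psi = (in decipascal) 4.102e+05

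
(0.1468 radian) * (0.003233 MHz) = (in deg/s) 2.719e+04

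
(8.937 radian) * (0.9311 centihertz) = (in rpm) 0.7946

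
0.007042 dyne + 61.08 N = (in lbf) 13.73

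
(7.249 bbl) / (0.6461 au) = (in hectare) 1.192e-15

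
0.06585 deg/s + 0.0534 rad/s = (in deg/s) 3.125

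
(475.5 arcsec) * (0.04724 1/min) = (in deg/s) 0.000104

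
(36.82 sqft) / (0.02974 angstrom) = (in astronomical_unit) 7.689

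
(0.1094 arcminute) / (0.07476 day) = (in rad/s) 4.927e-09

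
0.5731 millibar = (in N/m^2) 57.31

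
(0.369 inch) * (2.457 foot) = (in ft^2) 0.07555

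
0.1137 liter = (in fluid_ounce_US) 3.845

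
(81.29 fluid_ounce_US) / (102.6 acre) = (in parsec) 1.876e-25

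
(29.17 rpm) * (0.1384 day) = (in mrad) 3.653e+07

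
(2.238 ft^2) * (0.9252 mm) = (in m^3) 0.0001924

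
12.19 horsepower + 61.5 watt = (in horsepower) 12.27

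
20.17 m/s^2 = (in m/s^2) 20.17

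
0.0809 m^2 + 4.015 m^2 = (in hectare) 0.0004096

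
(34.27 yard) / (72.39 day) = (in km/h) 1.804e-05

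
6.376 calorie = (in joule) 26.68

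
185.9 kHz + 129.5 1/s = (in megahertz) 0.186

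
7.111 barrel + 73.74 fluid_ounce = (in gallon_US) 299.2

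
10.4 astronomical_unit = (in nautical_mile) 8.401e+08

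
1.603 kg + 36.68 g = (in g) 1640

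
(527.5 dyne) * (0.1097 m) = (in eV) 3.612e+15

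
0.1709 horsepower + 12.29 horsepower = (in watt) 9292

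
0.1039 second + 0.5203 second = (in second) 0.6242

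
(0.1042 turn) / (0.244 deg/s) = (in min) 2.562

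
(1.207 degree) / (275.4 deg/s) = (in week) 7.247e-09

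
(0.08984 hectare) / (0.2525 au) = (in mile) 1.478e-11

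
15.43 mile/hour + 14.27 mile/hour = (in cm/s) 1328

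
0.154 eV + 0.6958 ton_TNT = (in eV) 1.817e+28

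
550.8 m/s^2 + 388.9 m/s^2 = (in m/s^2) 939.7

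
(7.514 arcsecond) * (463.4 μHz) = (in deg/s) 9.672e-07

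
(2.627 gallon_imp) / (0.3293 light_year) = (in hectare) 3.833e-22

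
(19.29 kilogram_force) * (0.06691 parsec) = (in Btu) 3.702e+14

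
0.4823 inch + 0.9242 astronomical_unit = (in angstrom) 1.383e+21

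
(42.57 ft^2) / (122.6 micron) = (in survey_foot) 1.058e+05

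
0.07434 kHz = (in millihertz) 7.434e+04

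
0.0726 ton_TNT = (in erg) 3.038e+15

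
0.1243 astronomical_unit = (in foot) 6.101e+10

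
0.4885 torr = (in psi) 0.009446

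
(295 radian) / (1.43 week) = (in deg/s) 0.01954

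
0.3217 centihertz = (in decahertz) 0.0003217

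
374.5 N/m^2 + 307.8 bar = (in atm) 303.8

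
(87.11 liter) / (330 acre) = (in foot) 2.14e-07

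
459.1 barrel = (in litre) 7.299e+04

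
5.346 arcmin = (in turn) 0.0002475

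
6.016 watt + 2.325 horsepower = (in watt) 1740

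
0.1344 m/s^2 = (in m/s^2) 0.1344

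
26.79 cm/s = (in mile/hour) 0.5993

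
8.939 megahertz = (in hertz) 8.939e+06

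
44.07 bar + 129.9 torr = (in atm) 43.66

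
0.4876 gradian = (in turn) 0.001219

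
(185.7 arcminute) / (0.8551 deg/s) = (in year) 1.148e-07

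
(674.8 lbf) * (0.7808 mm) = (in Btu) 0.002221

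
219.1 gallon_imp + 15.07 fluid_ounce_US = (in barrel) 6.268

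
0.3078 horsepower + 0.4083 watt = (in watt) 229.9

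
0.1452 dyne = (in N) 1.452e-06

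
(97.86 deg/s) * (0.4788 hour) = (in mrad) 2.944e+06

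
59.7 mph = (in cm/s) 2669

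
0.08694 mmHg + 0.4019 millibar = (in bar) 0.0005178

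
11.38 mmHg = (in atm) 0.01497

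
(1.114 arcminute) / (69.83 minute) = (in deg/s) 4.431e-06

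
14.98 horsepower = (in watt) 1.117e+04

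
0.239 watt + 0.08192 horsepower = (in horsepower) 0.08224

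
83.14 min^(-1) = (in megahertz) 1.386e-06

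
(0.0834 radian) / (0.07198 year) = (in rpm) 3.508e-07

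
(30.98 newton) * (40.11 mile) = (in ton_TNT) 0.000478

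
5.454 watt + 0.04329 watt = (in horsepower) 0.007372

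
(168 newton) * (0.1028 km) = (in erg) 1.727e+11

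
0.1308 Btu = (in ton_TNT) 3.298e-08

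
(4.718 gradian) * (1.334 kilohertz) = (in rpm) 944.1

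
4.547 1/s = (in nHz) 4.547e+09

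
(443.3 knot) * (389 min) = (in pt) 1.509e+10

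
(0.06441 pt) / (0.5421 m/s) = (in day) 4.851e-10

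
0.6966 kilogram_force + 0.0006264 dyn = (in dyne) 6.831e+05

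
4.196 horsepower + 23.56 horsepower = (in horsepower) 27.76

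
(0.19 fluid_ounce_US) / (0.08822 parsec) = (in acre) 5.101e-25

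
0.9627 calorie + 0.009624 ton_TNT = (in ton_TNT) 0.009624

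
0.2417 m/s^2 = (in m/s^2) 0.2417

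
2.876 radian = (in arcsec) 5.932e+05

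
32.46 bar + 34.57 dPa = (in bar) 32.46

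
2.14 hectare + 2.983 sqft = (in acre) 5.288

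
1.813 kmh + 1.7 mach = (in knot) 1126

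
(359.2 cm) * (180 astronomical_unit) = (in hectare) 9.672e+09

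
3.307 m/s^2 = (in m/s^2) 3.307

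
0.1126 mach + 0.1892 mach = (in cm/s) 1.028e+04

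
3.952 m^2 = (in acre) 0.0009766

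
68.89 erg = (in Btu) 6.53e-09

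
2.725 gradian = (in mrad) 42.8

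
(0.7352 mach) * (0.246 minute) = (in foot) 1.212e+04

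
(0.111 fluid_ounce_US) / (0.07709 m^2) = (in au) 2.846e-16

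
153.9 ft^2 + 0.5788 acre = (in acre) 0.5823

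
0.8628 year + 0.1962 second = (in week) 44.99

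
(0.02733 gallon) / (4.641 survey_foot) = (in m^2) 7.314e-05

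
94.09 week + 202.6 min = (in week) 94.11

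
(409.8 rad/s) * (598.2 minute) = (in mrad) 1.471e+10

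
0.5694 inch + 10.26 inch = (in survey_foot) 0.9024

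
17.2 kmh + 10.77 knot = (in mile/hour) 23.08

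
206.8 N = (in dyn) 2.068e+07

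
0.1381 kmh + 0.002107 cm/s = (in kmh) 0.1382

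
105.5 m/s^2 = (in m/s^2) 105.5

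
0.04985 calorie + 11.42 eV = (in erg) 2.086e+06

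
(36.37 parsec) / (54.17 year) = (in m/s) 6.569e+08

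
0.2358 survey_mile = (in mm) 3.795e+05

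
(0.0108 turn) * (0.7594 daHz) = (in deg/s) 29.53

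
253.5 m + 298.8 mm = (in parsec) 8.225e-15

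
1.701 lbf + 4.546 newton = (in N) 12.11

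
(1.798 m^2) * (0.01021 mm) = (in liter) 0.01836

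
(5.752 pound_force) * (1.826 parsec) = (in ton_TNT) 3.446e+08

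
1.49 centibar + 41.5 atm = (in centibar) 4206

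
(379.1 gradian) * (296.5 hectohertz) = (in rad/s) 1.766e+05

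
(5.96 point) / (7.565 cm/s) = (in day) 3.217e-07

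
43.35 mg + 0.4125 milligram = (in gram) 0.04376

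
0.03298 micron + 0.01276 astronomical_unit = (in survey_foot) 6.263e+09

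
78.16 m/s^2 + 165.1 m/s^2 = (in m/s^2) 243.3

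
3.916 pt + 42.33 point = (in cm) 1.631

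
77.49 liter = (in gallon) 20.47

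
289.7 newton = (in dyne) 2.897e+07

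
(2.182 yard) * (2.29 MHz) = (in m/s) 4.569e+06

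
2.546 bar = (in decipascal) 2.546e+06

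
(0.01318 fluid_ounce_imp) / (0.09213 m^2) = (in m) 4.065e-06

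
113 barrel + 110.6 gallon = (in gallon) 4857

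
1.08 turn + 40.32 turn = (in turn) 41.4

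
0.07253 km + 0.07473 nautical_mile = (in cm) 2.109e+04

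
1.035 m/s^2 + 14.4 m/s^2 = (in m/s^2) 15.44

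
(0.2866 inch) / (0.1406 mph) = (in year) 3.673e-09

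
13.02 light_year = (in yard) 1.347e+17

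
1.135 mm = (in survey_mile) 7.053e-07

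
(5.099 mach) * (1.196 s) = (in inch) 8.175e+04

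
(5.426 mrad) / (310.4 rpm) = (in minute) 2.782e-06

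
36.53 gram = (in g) 36.53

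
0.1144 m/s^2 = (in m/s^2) 0.1144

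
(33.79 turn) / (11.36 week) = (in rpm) 0.0002951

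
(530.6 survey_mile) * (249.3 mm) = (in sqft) 2.291e+06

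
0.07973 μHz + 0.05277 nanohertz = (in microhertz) 0.07978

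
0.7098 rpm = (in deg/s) 4.259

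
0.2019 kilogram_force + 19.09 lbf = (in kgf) 8.861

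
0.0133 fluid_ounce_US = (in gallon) 0.0001039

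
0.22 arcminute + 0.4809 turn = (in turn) 0.4809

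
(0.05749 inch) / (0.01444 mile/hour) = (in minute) 0.00377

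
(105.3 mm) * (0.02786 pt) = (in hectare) 1.035e-10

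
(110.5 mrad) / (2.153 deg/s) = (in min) 0.04901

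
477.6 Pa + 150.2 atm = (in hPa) 1.522e+05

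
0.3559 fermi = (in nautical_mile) 1.922e-19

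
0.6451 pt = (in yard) 0.0002489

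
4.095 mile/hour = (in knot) 3.558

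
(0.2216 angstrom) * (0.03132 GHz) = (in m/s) 0.0006941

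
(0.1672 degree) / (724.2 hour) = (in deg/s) 6.413e-08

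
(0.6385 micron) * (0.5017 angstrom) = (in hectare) 3.203e-21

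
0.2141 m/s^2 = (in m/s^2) 0.2141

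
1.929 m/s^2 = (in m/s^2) 1.929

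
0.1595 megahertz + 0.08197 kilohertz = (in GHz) 0.0001596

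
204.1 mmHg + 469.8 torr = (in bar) 0.8985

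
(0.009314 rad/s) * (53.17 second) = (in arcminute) 1702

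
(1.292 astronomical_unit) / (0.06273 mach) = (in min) 1.508e+08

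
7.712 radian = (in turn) 1.227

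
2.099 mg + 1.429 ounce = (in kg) 0.04051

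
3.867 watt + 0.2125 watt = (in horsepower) 0.005471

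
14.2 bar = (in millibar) 1.42e+04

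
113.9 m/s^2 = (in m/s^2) 113.9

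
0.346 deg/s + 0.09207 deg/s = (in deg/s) 0.4381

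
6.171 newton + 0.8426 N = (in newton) 7.014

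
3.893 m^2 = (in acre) 0.000962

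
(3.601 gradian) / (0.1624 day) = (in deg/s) 0.000231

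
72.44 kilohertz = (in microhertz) 7.244e+10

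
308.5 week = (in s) 1.866e+08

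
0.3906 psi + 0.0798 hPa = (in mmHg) 20.26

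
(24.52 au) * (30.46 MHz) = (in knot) 2.172e+20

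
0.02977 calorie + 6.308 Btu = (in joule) 6655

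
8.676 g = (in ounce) 0.306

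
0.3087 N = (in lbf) 0.0694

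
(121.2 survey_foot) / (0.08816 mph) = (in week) 0.00155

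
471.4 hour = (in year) 0.05381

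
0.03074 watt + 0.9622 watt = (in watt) 0.9929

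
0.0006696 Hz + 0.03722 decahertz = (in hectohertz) 0.003729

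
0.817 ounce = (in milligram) 2.316e+04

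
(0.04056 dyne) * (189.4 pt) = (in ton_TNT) 6.477e-18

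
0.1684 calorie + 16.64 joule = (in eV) 1.083e+20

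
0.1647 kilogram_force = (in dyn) 1.615e+05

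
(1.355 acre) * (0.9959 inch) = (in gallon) 3.664e+04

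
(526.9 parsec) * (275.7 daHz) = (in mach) 1.316e+20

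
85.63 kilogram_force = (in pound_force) 188.8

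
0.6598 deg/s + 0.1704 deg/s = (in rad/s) 0.01449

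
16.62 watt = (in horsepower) 0.02229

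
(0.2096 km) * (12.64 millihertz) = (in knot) 5.15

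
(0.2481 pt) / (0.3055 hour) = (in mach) 2.337e-10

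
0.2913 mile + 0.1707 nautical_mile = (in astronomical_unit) 5.247e-09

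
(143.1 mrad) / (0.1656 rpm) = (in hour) 0.002292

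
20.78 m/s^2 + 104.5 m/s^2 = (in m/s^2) 125.3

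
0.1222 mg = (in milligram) 0.1222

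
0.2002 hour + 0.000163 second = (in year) 2.285e-05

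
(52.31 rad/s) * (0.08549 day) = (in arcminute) 1.328e+09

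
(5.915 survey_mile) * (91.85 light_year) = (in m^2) 8.272e+21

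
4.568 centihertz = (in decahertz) 0.004568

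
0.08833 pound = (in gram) 40.07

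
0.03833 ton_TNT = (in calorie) 3.833e+07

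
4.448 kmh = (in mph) 2.764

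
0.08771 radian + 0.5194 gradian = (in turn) 0.01526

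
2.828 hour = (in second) 1.018e+04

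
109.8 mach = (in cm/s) 3.739e+06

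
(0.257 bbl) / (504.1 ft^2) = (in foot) 0.002862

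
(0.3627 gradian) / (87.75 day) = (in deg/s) 4.306e-08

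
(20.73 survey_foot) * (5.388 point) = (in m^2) 0.01201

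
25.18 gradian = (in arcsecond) 8.158e+04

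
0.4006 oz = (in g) 11.36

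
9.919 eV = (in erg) 1.589e-11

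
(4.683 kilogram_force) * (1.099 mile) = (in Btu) 76.99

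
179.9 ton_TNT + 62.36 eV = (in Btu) 7.134e+08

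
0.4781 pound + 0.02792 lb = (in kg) 0.2295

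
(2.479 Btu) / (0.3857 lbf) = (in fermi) 1.524e+18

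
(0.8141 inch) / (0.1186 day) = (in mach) 5.926e-09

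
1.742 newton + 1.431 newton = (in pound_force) 0.7133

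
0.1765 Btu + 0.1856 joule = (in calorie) 44.55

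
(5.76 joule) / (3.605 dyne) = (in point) 4.529e+08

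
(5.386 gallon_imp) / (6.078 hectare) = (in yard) 4.406e-07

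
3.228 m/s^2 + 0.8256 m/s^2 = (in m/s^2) 4.054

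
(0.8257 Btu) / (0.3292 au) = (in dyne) 0.001769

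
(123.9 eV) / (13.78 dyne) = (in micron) 1.441e-07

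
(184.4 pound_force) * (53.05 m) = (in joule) 4.351e+04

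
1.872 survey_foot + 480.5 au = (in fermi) 7.188e+28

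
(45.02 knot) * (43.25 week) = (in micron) 6.058e+14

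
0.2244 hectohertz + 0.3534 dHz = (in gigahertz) 2.248e-08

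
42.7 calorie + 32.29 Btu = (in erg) 3.425e+11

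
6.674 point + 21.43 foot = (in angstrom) 6.534e+10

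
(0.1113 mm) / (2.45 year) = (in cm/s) 1.441e-10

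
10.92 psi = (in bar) 0.7529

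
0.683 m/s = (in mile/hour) 1.528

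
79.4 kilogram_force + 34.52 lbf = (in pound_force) 209.6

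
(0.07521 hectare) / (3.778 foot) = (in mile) 0.4058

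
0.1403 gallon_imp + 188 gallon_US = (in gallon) 188.2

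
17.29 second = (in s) 17.29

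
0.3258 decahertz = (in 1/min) 195.5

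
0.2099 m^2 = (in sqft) 2.259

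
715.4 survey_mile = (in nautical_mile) 621.7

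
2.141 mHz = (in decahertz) 0.0002141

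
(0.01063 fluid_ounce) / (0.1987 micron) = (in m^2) 1.582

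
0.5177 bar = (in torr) 388.3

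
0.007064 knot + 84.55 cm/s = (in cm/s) 84.91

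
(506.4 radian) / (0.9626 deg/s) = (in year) 0.0009558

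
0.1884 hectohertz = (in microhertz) 1.884e+07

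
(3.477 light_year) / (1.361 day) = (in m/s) 2.797e+11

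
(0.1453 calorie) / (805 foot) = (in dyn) 247.8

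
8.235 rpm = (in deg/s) 49.41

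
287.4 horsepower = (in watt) 2.143e+05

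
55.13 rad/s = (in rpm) 526.5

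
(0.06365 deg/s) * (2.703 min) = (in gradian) 11.47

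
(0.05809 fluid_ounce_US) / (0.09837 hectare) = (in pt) 4.95e-06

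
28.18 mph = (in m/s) 12.6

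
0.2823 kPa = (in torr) 2.117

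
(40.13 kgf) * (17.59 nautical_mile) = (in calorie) 3.064e+06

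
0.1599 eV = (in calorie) 6.123e-21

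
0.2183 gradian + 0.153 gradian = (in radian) 0.005832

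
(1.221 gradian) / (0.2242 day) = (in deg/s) 5.673e-05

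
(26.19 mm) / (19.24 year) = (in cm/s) 4.316e-09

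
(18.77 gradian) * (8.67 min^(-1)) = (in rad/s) 0.0426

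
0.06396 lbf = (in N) 0.2845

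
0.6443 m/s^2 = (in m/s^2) 0.6443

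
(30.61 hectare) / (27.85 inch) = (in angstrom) 4.327e+15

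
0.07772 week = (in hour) 13.06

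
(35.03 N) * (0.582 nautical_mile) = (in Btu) 35.79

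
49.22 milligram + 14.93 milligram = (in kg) 6.415e-05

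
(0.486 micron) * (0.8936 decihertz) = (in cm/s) 4.343e-06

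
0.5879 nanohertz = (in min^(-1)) 3.527e-08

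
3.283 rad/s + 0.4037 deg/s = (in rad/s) 3.29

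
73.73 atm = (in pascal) 7.471e+06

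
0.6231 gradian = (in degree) 0.5608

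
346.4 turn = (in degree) 1.247e+05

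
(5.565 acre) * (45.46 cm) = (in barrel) 6.439e+04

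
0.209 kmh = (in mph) 0.1299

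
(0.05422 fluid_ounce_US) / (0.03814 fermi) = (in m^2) 4.204e+10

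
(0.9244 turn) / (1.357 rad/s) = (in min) 0.07134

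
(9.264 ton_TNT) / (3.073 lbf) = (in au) 0.01895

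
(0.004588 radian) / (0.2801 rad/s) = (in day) 1.896e-07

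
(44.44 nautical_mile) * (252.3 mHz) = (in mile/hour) 4.645e+04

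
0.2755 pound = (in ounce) 4.408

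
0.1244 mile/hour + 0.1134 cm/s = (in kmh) 0.2043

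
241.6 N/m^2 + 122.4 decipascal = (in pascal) 253.8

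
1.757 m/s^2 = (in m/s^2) 1.757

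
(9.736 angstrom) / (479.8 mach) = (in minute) 9.932e-17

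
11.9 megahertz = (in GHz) 0.0119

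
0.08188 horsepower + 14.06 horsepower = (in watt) 1.055e+04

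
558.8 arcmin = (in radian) 0.1625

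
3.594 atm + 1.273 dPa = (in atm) 3.594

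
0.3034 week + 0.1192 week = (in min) 4260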